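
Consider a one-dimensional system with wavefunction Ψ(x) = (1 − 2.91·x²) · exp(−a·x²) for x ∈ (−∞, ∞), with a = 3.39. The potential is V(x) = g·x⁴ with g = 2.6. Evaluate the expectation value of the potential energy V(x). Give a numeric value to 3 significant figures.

⟨V⟩ = ∫ V(x)·|Ψ|² dx / ∫|Ψ|² dx.
Expand each integrand as polynomial × e^(−2ax²) and use ∫x^(2j)·e^(−2ax²) dx = (2j−1)!!/(4a)^j · √(π/(2a)), odd powers → 0; here √(π/(2a)) = 0.68071.
State is unnormalized: ∫|Ψ|² dx = 0.48259, and ∫Ψ*·V(x)·Ψ dx = 0.013452, so ⟨V⟩ = 0.013452 / 0.48259.
⟨V⟩ = 0.027875.

0.0279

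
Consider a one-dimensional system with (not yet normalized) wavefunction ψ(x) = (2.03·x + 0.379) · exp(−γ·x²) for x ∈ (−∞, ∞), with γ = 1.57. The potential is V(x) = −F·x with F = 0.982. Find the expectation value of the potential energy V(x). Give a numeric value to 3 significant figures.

-0.301

⟨V⟩ = ∫ V(x)·|ψ|² dx / ∫|ψ|² dx.
Expand each integrand as polynomial × e^(−2γx²) and use ∫x^(2j)·e^(−2γx²) dx = (2j−1)!!/(4γ)^j · √(π/(2γ)), odd powers → 0; here √(π/(2γ)) = 1.0003.
State is unnormalized: ∫|ψ|² dx = 0.80004, and ∫ψ*·V(x)·ψ dx = -0.24067, so ⟨V⟩ = -0.24067 / 0.80004.
⟨V⟩ = -0.30083.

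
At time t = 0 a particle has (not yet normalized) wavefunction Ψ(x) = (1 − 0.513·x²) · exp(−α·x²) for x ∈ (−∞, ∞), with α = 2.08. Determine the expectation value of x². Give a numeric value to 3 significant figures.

⟨x²⟩ = ∫ x²·|Ψ|² dx / ∫|Ψ|² dx (integrals over the domain).
Expand each integrand as polynomial × e^(−2αx²) and use ∫x^(2j)·e^(−2αx²) dx = (2j−1)!!/(4α)^j · √(π/(2α)), odd powers → 0; here √(π/(2α)) = 0.86902.
State is unnormalized: ∫|Ψ|² dx = 0.77176, and ∫Ψ*·x²·Ψ dx = 0.071764, so ⟨x²⟩ = 0.071764 / 0.77176.
⟨x²⟩ = 0.092988.

0.0930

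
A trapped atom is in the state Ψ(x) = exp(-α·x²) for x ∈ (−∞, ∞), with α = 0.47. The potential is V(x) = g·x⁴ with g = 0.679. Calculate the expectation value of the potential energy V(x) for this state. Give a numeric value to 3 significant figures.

⟨V⟩ = ∫ V(x)·|Ψ|² dx / ∫|Ψ|² dx.
Gaussian moments: ∫x^(2j)·e^(−2αx²) dx = (2j−1)!!/(4α)^j · √(π/(2α)), odd powers integrate to 0; here √(π/(2α)) = 1.8281.
State is unnormalized: ∫|Ψ|² dx = 1.8281, and ∫Ψ*·V(x)·Ψ dx = 1.0536, so ⟨V⟩ = 1.0536 / 1.8281.
⟨V⟩ = 0.57634.

0.576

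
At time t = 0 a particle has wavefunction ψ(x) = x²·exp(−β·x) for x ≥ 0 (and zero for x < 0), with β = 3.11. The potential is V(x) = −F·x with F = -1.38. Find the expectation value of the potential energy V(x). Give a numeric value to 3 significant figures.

⟨V⟩ = ∫ V(x)·|ψ|² dx / ∫|ψ|² dx.
Every integrand reduces to terms xʲ·e^(−2βx) on [0, ∞); use ∫₀^∞ xʲ·e^(−2βx) dx = j!/(2β)^(j+1).
State is unnormalized: ∫|ψ|² dx = 0.0025779, and ∫ψ*·V(x)·ψ dx = 0.0028597, so ⟨V⟩ = 0.0028597 / 0.0025779.
⟨V⟩ = 1.1093.

1.11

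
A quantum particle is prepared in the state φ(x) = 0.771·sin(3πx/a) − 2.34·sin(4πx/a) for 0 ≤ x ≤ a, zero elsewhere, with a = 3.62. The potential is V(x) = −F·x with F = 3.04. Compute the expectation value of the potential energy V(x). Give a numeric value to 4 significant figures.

-6.801

⟨V⟩ = ∫ V(x)·|φ|² dx / ∫|φ|² dx.
On 0 ≤ x ≤ a (j ≠ l): ∫sin²(jπx/a) dx = a/2, ∫sin(jπx/a)·sin(lπx/a) dx = 0; diagonal moments ∫x·sin²(jπx/a) dx = a²/4, ∫x²·sin²(jπx/a) dx = a³·(1/6 − 1/(4j²π²)); cross terms ∫x·sin(jπx/a)·sin(lπx/a) dx = 0 for j + l even and −4jla²/(π²(j² − l²)²) for j + l odd, ∫x²·sin(jπx/a)·sin(lπx/a) dx = (−1)^(j+l)·4jla³/(π²(j² − l²)²); higher powers the same way via product-to-sum and parts.
State is unnormalized: ∫|φ|² dx = 10.987, and ∫φ*·V(x)·φ dx = -74.721, so ⟨V⟩ = -74.721 / 10.987.
⟨V⟩ = -6.8010.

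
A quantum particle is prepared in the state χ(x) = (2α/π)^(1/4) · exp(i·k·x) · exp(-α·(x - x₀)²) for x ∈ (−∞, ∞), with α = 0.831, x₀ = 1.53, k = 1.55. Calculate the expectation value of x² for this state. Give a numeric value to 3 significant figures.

⟨x²⟩ = ∫ x²·|χ|² dx (integrals over the domain).
Gaussian moments (u = x − x₀): ∫u^(2j)·e^(−2αu²) du = (2j−1)!!/(4α)^j · √(π/(2α)), odd powers integrate to 0; here √(π/(2α)) = 1.3749.
⟨x²⟩ = 2.6417.

2.64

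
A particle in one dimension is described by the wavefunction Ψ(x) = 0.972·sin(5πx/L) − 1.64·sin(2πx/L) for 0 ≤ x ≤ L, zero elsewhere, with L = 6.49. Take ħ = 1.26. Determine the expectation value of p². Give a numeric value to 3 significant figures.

p² Ψ = −ħ² d²Ψ/dx²; ⟨p²⟩ = −ħ² ∫ Ψ*·Ψ'' dx / ∫|Ψ|² dx.
d²/dx² sin(jπx/L) = −(jπ/L)²·sin(jπx/L); on 0 ≤ x ≤ L, ∫sin²(jπx/L) dx = L/2 and ∫sin(jπx/L)·sin(lπx/L) dx = 0 for j ≠ l, so only diagonal terms survive in ∫|Ψ|² and ∫Ψ·Ψ″; ∫Ψ·Ψ′ dx = [Ψ²/2] between the walls = 0.
State is unnormalized: ∫|Ψ|² dx = 11.794, and ∫Ψ*·(−ħ² Ψ'') dx = 41.500, so ⟨p²⟩ = 41.500 / 11.794.
⟨p²⟩ = 3.5189.

3.52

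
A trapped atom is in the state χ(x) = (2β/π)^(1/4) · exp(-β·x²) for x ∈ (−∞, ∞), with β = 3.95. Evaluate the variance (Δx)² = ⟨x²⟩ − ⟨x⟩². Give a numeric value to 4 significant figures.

Compute ⟨x⟩ and ⟨x²⟩ separately, then (Δx)² = ⟨x²⟩ − ⟨x⟩².
Gaussian moments: ∫x^(2j)·e^(−2βx²) dx = (2j−1)!!/(4β)^j · √(π/(2β)), odd powers integrate to 0; here √(π/(2β)) = 0.63061.
⟨x⟩ = 0.0000 and ⟨x²⟩ = 0.063291.
(Δx)² = 0.063291 − (0.0000)² = 0.063291.

0.06329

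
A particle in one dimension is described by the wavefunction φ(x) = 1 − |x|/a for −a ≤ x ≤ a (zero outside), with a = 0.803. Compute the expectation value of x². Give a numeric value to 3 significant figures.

0.0645

⟨x²⟩ = ∫ x²·|φ|² dx / ∫|φ|² dx (integrals over the domain).
φ is even, so ∫ over [−a, a] = 2∫₀ᵃ with φ = 1 − x/a there: ∫₀ᵃ (1 − x/a)² dx = a/3, ∫₀ᵃ x²(1 − x/a)² dx = a³/30, ∫₀ᵃ x⁴(1 − x/a)² dx = a⁵/105.
State is unnormalized: ∫|φ|² dx = 0.53533, and ∫φ*·x²·φ dx = 0.034519, so ⟨x²⟩ = 0.034519 / 0.53533.
⟨x²⟩ = 0.064481.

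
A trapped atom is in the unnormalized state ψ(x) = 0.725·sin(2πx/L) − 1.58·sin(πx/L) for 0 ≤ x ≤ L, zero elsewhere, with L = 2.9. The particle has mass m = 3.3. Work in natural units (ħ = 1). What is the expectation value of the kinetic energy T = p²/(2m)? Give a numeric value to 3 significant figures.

0.271

T = −(ħ²/2m) d²/dx², so ⟨T⟩ = −(ħ²/2m) ∫ ψ*·ψ'' dx / ∫|ψ|² dx; with m = 3.3.
d²/dx² sin(jπx/L) = −(jπ/L)²·sin(jπx/L); on 0 ≤ x ≤ L, ∫sin²(jπx/L) dx = L/2 and ∫sin(jπx/L)·sin(lπx/L) dx = 0 for j ≠ l, so only diagonal terms survive in ∫|ψ|² and ∫ψ·ψ″; ∫ψ·ψ′ dx = [ψ²/2] between the walls = 0.
State is unnormalized: ∫|ψ|² dx = 4.3819, and ∫ψ*·(−ħ²/2m · ψ'') dx = 1.1857, so ⟨T⟩ = 1.1857 / 4.3819.
⟨T⟩ = 0.27059.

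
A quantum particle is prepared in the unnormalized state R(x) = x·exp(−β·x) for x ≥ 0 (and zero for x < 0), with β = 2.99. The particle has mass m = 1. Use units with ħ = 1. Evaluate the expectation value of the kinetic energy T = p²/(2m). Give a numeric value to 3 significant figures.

4.47

T = −(ħ²/2m) d²/dx², so ⟨T⟩ = −(ħ²/2m) ∫ R*·R'' dx / ∫|R|² dx; with m = 1.
Differentiate x·exp(−β·x) with the product rule; every integrand then reduces to terms xʲ·e^(−2βx) on [0, ∞), with ∫₀^∞ xʲ·e^(−2βx) dx = j!/(2β)^(j+1).
State is unnormalized: ∫|R|² dx = 0.0093525, and ∫R*·(−ħ²/2m · R'') dx = 0.041806, so ⟨T⟩ = 0.041806 / 0.0093525.
⟨T⟩ = 4.4701.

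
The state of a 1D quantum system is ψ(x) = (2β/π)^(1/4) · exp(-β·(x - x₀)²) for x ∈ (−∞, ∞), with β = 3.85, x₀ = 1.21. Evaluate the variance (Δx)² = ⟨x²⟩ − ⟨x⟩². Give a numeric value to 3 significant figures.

0.0649

Compute ⟨x⟩ and ⟨x²⟩ separately, then (Δx)² = ⟨x²⟩ − ⟨x⟩².
Gaussian moments (u = x − x₀): ∫u^(2j)·e^(−2βu²) du = (2j−1)!!/(4β)^j · √(π/(2β)), odd powers integrate to 0; here √(π/(2β)) = 0.63875.
⟨x⟩ = 1.2100 and ⟨x²⟩ = 1.5290.
(Δx)² = 1.5290 − (1.2100)² = 0.064935.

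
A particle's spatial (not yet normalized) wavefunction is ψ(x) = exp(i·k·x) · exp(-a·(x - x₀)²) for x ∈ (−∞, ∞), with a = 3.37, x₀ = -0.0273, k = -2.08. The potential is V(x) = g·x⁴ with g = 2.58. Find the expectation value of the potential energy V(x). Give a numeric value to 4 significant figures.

0.04345

⟨V⟩ = ∫ V(x)·|ψ|² dx / ∫|ψ|² dx.
Gaussian moments (u = x − x₀): ∫u^(2j)·e^(−2au²) du = (2j−1)!!/(4a)^j · √(π/(2a)), odd powers integrate to 0; here √(π/(2a)) = 0.68272.
State is unnormalized: ∫|ψ|² dx = 0.68272, and ∫ψ*·V(x)·ψ dx = 0.029666, so ⟨V⟩ = 0.029666 / 0.68272.
⟨V⟩ = 0.043453.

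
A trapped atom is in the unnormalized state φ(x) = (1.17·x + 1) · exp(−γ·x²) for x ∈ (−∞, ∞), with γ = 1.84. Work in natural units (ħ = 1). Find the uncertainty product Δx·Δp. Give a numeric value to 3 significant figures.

0.508

Δx = √(⟨x²⟩−⟨x⟩²), Δp = √(⟨p²⟩−⟨p⟩²).
Expand each integrand as polynomial × e^(−2γx²) and use ∫x^(2j)·e^(−2γx²) dx = (2j−1)!!/(4γ)^j · √(π/(2γ)), odd powers → 0; here √(π/(2γ)) = 0.92396. Differentiate with the product rule, d/dx e^(−γx²) = −2γx·e^(−γx²).
Normalization: ∫|φ|² dx = 1.0958.
⟨x⟩ = 0.26808, ⟨x²⟩ = 0.17848 ⇒ Δx = 0.32653.
⟨p⟩ = 0.0000, ⟨p²⟩ = 2.4171 ⇒ Δp = 1.5547.
Δx·Δp = 0.50766.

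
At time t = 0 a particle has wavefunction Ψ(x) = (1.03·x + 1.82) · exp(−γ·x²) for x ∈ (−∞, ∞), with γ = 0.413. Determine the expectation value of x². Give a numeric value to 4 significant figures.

⟨x²⟩ = ∫ x²·|Ψ|² dx / ∫|Ψ|² dx (integrals over the domain).
Expand each integrand as polynomial × e^(−2γx²) and use ∫x^(2j)·e^(−2γx²) dx = (2j−1)!!/(4γ)^j · √(π/(2γ)), odd powers → 0; here √(π/(2γ)) = 1.9502.
State is unnormalized: ∫|Ψ|² dx = 7.7123, and ∫Ψ*·x²·Ψ dx = 6.1847, so ⟨x²⟩ = 6.1847 / 7.7123.
⟨x²⟩ = 0.80193.

0.8019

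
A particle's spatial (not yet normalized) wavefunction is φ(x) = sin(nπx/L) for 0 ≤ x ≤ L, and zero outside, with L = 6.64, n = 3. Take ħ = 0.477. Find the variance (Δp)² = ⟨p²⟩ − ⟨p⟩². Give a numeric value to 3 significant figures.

Compute ⟨p⟩ and ⟨p²⟩ separately; (Δp)² = ⟨p²⟩ − ⟨p⟩².
d/dx sin(nπx/L) = (nπ/L)·cos(nπx/L) and d²/dx² sin(nπx/L) = −(nπ/L)²·sin(nπx/L); on 0 ≤ x ≤ L, ∫sin²(nπx/L) dx = L/2 and ∫sin(nπx/L)·cos(nπx/L) dx = 0.
Normalization: ∫|φ|² dx = 3.3200.
⟨p⟩ = 0.0000 and ⟨p²⟩ = 0.45840.
(Δp)² = 0.45840 − (0.0000)² = 0.45840.

0.458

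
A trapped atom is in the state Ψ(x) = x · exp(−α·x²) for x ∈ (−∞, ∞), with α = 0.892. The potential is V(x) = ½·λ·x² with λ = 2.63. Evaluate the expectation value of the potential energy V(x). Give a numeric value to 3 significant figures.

⟨V⟩ = ∫ V(x)·|Ψ|² dx / ∫|Ψ|² dx.
Expand each integrand as polynomial × e^(−2αx²) and use ∫x^(2j)·e^(−2αx²) dx = (2j−1)!!/(4α)^j · √(π/(2α)), odd powers → 0; here √(π/(2α)) = 1.3270.
State is unnormalized: ∫|Ψ|² dx = 0.37192, and ∫Ψ*·V(x)·Ψ dx = 0.41122, so ⟨V⟩ = 0.41122 / 0.37192.
⟨V⟩ = 1.1057.

1.11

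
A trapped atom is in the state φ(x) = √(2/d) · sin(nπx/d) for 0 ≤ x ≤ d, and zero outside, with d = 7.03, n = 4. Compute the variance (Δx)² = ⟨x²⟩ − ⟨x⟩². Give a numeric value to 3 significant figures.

Compute ⟨x⟩ and ⟨x²⟩ separately, then (Δx)² = ⟨x²⟩ − ⟨x⟩².
With sin²θ = (1 − cos2θ)/2 on 0 ≤ x ≤ d: ∫sin²(nπx/d) dx = d/2, ∫x·sin²(nπx/d) dx = d²/4, ∫x²·sin²(nπx/d) dx = d³·(1/6 − 1/(4n²π²)); higher powers xᵏ the same way, integrating xᵏ·cos(2nπx/d) by parts.
⟨x⟩ = 3.5150 and ⟨x²⟩ = 16.317.
(Δx)² = 16.317 − (3.5150)² = 3.9619.

3.96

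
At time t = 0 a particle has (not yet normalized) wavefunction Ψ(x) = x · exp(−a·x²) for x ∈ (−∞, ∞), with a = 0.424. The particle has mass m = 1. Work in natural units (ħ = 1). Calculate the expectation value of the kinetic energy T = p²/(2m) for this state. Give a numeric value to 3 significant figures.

0.636

T = −(ħ²/2m) d²/dx², so ⟨T⟩ = −(ħ²/2m) ∫ Ψ*·Ψ'' dx / ∫|Ψ|² dx; with m = 1.
Expand each integrand as polynomial × e^(−2ax²) and use ∫x^(2j)·e^(−2ax²) dx = (2j−1)!!/(4a)^j · √(π/(2a)), odd powers → 0; here √(π/(2a)) = 1.9248. Differentiate with the product rule, d/dx e^(−ax²) = −2ax·e^(−ax²).
State is unnormalized: ∫|Ψ|² dx = 1.1349, and ∫Ψ*·(−ħ²/2m · Ψ'') dx = 0.72179, so ⟨T⟩ = 0.72179 / 1.1349.
⟨T⟩ = 0.63600.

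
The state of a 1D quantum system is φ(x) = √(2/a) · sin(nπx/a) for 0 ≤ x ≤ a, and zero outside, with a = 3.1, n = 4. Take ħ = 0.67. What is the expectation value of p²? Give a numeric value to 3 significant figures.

p² φ = −ħ² d²φ/dx²; ⟨p²⟩ = −ħ² ∫ φ*·φ'' dx.
d/dx sin(nπx/a) = (nπ/a)·cos(nπx/a) and d²/dx² sin(nπx/a) = −(nπ/a)²·sin(nπx/a); on 0 ≤ x ≤ a, ∫sin²(nπx/a) dx = a/2 and ∫sin(nπx/a)·cos(nπx/a) dx = 0.
⟨p²⟩ = 7.3764.

7.38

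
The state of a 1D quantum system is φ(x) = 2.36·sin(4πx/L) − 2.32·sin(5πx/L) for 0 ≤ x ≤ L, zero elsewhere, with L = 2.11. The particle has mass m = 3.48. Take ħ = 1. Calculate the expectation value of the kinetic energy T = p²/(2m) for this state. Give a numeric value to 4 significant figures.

6.505

T = −(ħ²/2m) d²/dx², so ⟨T⟩ = −(ħ²/2m) ∫ φ*·φ'' dx / ∫|φ|² dx; with m = 3.48.
d²/dx² sin(jπx/L) = −(jπ/L)²·sin(jπx/L); on 0 ≤ x ≤ L, ∫sin²(jπx/L) dx = L/2 and ∫sin(jπx/L)·sin(lπx/L) dx = 0 for j ≠ l, so only diagonal terms survive in ∫|φ|² and ∫φ·φ″; ∫φ·φ′ dx = [φ²/2] between the walls = 0.
State is unnormalized: ∫|φ|² dx = 11.554, and ∫φ*·(−ħ²/2m · φ'') dx = 75.161, so ⟨T⟩ = 75.161 / 11.554.
⟨T⟩ = 6.5050.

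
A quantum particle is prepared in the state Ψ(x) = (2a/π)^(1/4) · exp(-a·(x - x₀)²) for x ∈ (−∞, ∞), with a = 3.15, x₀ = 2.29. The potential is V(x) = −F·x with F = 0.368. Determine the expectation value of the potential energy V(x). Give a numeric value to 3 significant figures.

-0.843

⟨V⟩ = ∫ V(x)·|Ψ|² dx.
Gaussian moments (u = x − x₀): ∫u^(2j)·e^(−2au²) du = (2j−1)!!/(4a)^j · √(π/(2a)), odd powers integrate to 0; here √(π/(2a)) = 0.70616.
⟨V⟩ = -0.84272.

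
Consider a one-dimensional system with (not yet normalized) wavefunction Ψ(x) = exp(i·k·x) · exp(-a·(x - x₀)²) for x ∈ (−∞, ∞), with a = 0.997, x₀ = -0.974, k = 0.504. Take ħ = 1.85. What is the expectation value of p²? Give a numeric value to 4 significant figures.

p² Ψ = −ħ² d²Ψ/dx²; ⟨p²⟩ = −ħ² ∫ Ψ*·Ψ'' dx / ∫|Ψ|² dx.
Gaussian moments (u = x − x₀): ∫u^(2j)·e^(−2au²) du = (2j−1)!!/(4a)^j · √(π/(2a)), odd powers integrate to 0; here √(π/(2a)) = 1.2552. Derivatives: Ψ′ = (ik − 2au)·Ψ, Ψ″ = ((ik − 2au)² − 2a)·Ψ; the odd-in-u pieces drop out.
State is unnormalized: ∫|Ψ|² dx = 1.2552, and ∫Ψ*·(−ħ² Ψ'') dx = 5.3743, so ⟨p²⟩ = 5.3743 / 1.2552.
⟨p²⟩ = 4.2816.

4.282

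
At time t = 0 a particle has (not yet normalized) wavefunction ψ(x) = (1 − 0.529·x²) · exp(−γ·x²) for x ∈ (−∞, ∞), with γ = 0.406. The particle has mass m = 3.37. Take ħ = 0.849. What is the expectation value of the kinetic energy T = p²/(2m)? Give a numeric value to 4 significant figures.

T = −(ħ²/2m) d²/dx², so ⟨T⟩ = −(ħ²/2m) ∫ ψ*·ψ'' dx / ∫|ψ|² dx; with m = 3.37.
Expand each integrand as polynomial × e^(−2γx²) and use ∫x^(2j)·e^(−2γx²) dx = (2j−1)!!/(4γ)^j · √(π/(2γ)), odd powers → 0; here √(π/(2γ)) = 1.9670. Differentiate with the product rule, d/dx e^(−γx²) = −2γx·e^(−γx²).
State is unnormalized: ∫|ψ|² dx = 1.3117, and ∫ψ*·(−ħ²/2m · ψ'') dx = 0.20448, so ⟨T⟩ = 0.20448 / 1.3117.
⟨T⟩ = 0.15589.

0.1559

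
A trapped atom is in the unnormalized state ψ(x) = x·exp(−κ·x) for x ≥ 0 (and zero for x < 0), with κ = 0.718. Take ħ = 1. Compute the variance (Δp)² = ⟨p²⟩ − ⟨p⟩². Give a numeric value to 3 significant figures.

Compute ⟨p⟩ and ⟨p²⟩ separately; (Δp)² = ⟨p²⟩ − ⟨p⟩².
Differentiate x·exp(−κ·x) with the product rule; every integrand then reduces to terms xʲ·e^(−2κx) on [0, ∞), with ∫₀^∞ xʲ·e^(−2κx) dx = j!/(2κ)^(j+1).
Normalization: ∫|ψ|² dx = 0.67541.
⟨p⟩ = 0.0000 and ⟨p²⟩ = 0.51552.
(Δp)² = 0.51552 − (0.0000)² = 0.51552.

0.516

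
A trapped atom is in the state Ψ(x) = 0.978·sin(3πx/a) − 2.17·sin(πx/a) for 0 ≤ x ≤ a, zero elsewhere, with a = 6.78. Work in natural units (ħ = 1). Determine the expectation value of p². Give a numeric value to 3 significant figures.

p² Ψ = −ħ² d²Ψ/dx²; ⟨p²⟩ = −ħ² ∫ Ψ*·Ψ'' dx / ∫|Ψ|² dx.
d²/dx² sin(jπx/a) = −(jπ/a)²·sin(jπx/a); on 0 ≤ x ≤ a, ∫sin²(jπx/a) dx = a/2 and ∫sin(jπx/a)·sin(lπx/a) dx = 0 for j ≠ l, so only diagonal terms survive in ∫|Ψ|² and ∫Ψ·Ψ″; ∫Ψ·Ψ′ dx = [Ψ²/2] between the walls = 0.
State is unnormalized: ∫|Ψ|² dx = 19.206, and ∫Ψ*·(−ħ² Ψ'') dx = 9.6929, so ⟨p²⟩ = 9.6929 / 19.206.
⟨p²⟩ = 0.50469.

0.505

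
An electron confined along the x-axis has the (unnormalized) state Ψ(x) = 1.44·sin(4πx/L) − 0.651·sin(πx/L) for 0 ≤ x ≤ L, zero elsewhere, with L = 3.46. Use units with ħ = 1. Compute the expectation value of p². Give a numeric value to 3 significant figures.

11.1

p² Ψ = −ħ² d²Ψ/dx²; ⟨p²⟩ = −ħ² ∫ Ψ*·Ψ'' dx / ∫|Ψ|² dx.
d²/dx² sin(jπx/L) = −(jπ/L)²·sin(jπx/L); on 0 ≤ x ≤ L, ∫sin²(jπx/L) dx = L/2 and ∫sin(jπx/L)·sin(lπx/L) dx = 0 for j ≠ l, so only diagonal terms survive in ∫|Ψ|² and ∫Ψ·Ψ″; ∫Ψ·Ψ′ dx = [Ψ²/2] between the walls = 0.
State is unnormalized: ∫|Ψ|² dx = 4.3205, and ∫Ψ*·(−ħ² Ψ'') dx = 47.924, so ⟨p²⟩ = 47.924 / 4.3205.
⟨p²⟩ = 11.092.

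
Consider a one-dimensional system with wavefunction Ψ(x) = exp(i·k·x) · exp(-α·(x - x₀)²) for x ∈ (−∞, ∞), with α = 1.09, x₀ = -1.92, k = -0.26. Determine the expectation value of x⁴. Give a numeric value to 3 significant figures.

⟨x⁴⟩ = ∫ x⁴·|Ψ|² dx / ∫|Ψ|² dx (integrals over the domain).
Gaussian moments (u = x − x₀): ∫u^(2j)·e^(−2αu²) du = (2j−1)!!/(4α)^j · √(π/(2α)), odd powers integrate to 0; here √(π/(2α)) = 1.2005.
State is unnormalized: ∫|Ψ|² dx = 1.2005, and ∫Ψ*·x⁴·Ψ dx = 22.593, so ⟨x⁴⟩ = 22.593 / 1.2005.
⟨x⁴⟩ = 18.820.

18.8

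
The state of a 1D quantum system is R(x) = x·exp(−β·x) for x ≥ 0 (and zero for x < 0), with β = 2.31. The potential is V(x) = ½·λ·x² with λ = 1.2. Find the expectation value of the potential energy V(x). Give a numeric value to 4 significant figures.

0.3373

⟨V⟩ = ∫ V(x)·|R|² dx / ∫|R|² dx.
Every integrand reduces to terms xʲ·e^(−2βx) on [0, ∞); use ∫₀^∞ xʲ·e^(−2βx) dx = j!/(2β)^(j+1).
State is unnormalized: ∫|R|² dx = 0.020282, and ∫R*·V(x)·R dx = 0.0068415, so ⟨V⟩ = 0.0068415 / 0.020282.
⟨V⟩ = 0.33733.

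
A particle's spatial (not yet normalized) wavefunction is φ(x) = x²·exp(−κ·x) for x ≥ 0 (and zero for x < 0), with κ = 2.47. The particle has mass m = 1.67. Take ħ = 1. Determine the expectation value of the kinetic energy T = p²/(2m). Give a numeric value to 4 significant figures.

T = −(ħ²/2m) d²/dx², so ⟨T⟩ = −(ħ²/2m) ∫ φ*·φ'' dx / ∫|φ|² dx; with m = 1.67.
Differentiate x²·exp(−κ·x) with the product rule; every integrand then reduces to terms xʲ·e^(−2κx) on [0, ∞), with ∫₀^∞ xʲ·e^(−2κx) dx = j!/(2κ)^(j+1).
State is unnormalized: ∫|φ|² dx = 0.0081579, and ∫φ*·(−ħ²/2m · φ'') dx = 0.0049671, so ⟨T⟩ = 0.0049671 / 0.0081579.
⟨T⟩ = 0.60887.

0.6089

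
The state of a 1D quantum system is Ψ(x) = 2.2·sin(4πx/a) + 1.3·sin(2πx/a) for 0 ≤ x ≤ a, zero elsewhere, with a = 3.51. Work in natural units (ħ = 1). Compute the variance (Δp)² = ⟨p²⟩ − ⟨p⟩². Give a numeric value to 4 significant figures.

Compute ⟨p⟩ and ⟨p²⟩ separately; (Δp)² = ⟨p²⟩ − ⟨p⟩².
d²/dx² sin(jπx/a) = −(jπ/a)²·sin(jπx/a); on 0 ≤ x ≤ a, ∫sin²(jπx/a) dx = a/2 and ∫sin(jπx/a)·sin(lπx/a) dx = 0 for j ≠ l, so only diagonal terms survive in ∫|Ψ|² and ∫Ψ·Ψ″; ∫Ψ·Ψ′ dx = [Ψ²/2] between the walls = 0.
Normalization: ∫|Ψ|² dx = 11.460.
⟨p⟩ = 0.0000 and ⟨p²⟩ = 10.330.
(Δp)² = 10.330 − (0.0000)² = 10.330.

10.33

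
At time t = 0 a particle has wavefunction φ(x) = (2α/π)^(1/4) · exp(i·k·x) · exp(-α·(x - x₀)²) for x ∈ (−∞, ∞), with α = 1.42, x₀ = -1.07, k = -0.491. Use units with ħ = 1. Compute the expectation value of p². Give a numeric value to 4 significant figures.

1.661

p² φ = −ħ² d²φ/dx²; ⟨p²⟩ = −ħ² ∫ φ*·φ'' dx.
Gaussian moments (u = x − x₀): ∫u^(2j)·e^(−2αu²) du = (2j−1)!!/(4α)^j · √(π/(2α)), odd powers integrate to 0; here √(π/(2α)) = 1.0518. Derivatives: φ′ = (ik − 2αu)·φ, φ″ = ((ik − 2αu)² − 2α)·φ; the odd-in-u pieces drop out.
⟨p²⟩ = 1.6611.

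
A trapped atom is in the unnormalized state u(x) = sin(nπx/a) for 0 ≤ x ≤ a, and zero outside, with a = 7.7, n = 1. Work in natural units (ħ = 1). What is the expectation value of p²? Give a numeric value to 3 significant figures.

0.166

p² u = −ħ² d²u/dx²; ⟨p²⟩ = −ħ² ∫ u*·u'' dx / ∫|u|² dx.
d/dx sin(nπx/a) = (nπ/a)·cos(nπx/a) and d²/dx² sin(nπx/a) = −(nπ/a)²·sin(nπx/a); on 0 ≤ x ≤ a, ∫sin²(nπx/a) dx = a/2 and ∫sin(nπx/a)·cos(nπx/a) dx = 0.
State is unnormalized: ∫|u|² dx = 3.8500, and ∫u*·(−ħ² u'') dx = 0.64088, so ⟨p²⟩ = 0.64088 / 3.8500.
⟨p²⟩ = 0.16646.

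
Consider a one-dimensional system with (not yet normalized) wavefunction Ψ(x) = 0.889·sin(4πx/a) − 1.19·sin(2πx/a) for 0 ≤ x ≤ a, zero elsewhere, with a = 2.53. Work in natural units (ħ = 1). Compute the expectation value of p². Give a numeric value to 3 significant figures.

12.8

p² Ψ = −ħ² d²Ψ/dx²; ⟨p²⟩ = −ħ² ∫ Ψ*·Ψ'' dx / ∫|Ψ|² dx.
d²/dx² sin(jπx/a) = −(jπ/a)²·sin(jπx/a); on 0 ≤ x ≤ a, ∫sin²(jπx/a) dx = a/2 and ∫sin(jπx/a)·sin(lπx/a) dx = 0 for j ≠ l, so only diagonal terms survive in ∫|Ψ|² and ∫Ψ·Ψ″; ∫Ψ·Ψ′ dx = [Ψ²/2] between the walls = 0.
State is unnormalized: ∫|Ψ|² dx = 2.7911, and ∫Ψ*·(−ħ² Ψ'') dx = 35.713, so ⟨p²⟩ = 35.713 / 2.7911.
⟨p²⟩ = 12.795.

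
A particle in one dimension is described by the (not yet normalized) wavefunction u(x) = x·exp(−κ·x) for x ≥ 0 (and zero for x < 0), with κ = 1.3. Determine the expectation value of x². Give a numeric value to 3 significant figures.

1.78

⟨x²⟩ = ∫ x²·|u|² dx / ∫|u|² dx (integrals over the domain).
Every integrand reduces to terms xʲ·e^(−2κx) on [0, ∞); use ∫₀^∞ xʲ·e^(−2κx) dx = j!/(2κ)^(j+1).
State is unnormalized: ∫|u|² dx = 0.11379, and ∫u*·x²·u dx = 0.20200, so ⟨x²⟩ = 0.20200 / 0.11379.
⟨x²⟩ = 1.7751.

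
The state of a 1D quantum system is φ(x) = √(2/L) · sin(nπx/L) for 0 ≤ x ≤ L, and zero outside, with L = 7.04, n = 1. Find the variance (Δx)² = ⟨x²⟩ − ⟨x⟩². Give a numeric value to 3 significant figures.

1.62

Compute ⟨x⟩ and ⟨x²⟩ separately, then (Δx)² = ⟨x²⟩ − ⟨x⟩².
With sin²θ = (1 − cos2θ)/2 on 0 ≤ x ≤ L: ∫sin²(nπx/L) dx = L/2, ∫x·sin²(nπx/L) dx = L²/4, ∫x²·sin²(nπx/L) dx = L³·(1/6 − 1/(4n²π²)); higher powers xᵏ the same way, integrating xᵏ·cos(2nπx/L) by parts.
⟨x⟩ = 3.5200 and ⟨x²⟩ = 14.010.
(Δx)² = 14.010 − (3.5200)² = 1.6193.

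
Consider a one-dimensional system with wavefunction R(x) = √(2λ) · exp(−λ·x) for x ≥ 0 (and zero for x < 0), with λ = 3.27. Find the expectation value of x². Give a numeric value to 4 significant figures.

⟨x²⟩ = ∫ x²·|R|² dx (integrals over the domain).
Every integrand reduces to terms xʲ·e^(−2λx) on [0, ∞); use ∫₀^∞ xʲ·e^(−2λx) dx = j!/(2λ)^(j+1).
⟨x²⟩ = 0.046760.

0.04676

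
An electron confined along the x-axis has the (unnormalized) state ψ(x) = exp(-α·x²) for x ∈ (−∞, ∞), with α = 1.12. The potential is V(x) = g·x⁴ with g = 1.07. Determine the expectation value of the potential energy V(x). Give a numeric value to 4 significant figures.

⟨V⟩ = ∫ V(x)·|ψ|² dx / ∫|ψ|² dx.
Gaussian moments: ∫x^(2j)·e^(−2αx²) dx = (2j−1)!!/(4α)^j · √(π/(2α)), odd powers integrate to 0; here √(π/(2α)) = 1.1843.
State is unnormalized: ∫|ψ|² dx = 1.1843, and ∫ψ*·V(x)·ψ dx = 0.18941, so ⟨V⟩ = 0.18941 / 1.1843.
⟨V⟩ = 0.15994.

0.1599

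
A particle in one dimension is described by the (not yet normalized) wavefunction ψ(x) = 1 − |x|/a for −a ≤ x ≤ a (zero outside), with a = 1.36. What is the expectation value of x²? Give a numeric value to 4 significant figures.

⟨x²⟩ = ∫ x²·|ψ|² dx / ∫|ψ|² dx (integrals over the domain).
ψ is even, so ∫ over [−a, a] = 2∫₀ᵃ with ψ = 1 − x/a there: ∫₀ᵃ (1 − x/a)² dx = a/3, ∫₀ᵃ x²(1 − x/a)² dx = a³/30, ∫₀ᵃ x⁴(1 − x/a)² dx = a⁵/105.
State is unnormalized: ∫|ψ|² dx = 0.90667, and ∫ψ*·x²·ψ dx = 0.16770, so ⟨x²⟩ = 0.16770 / 0.90667.
⟨x²⟩ = 0.18496.

0.1850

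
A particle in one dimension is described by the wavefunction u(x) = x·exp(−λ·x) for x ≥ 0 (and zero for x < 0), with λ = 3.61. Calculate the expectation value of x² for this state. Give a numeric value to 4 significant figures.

0.2302

⟨x²⟩ = ∫ x²·|u|² dx / ∫|u|² dx (integrals over the domain).
Every integrand reduces to terms xʲ·e^(−2λx) on [0, ∞); use ∫₀^∞ xʲ·e^(−2λx) dx = j!/(2λ)^(j+1).
State is unnormalized: ∫|u|² dx = 0.0053140, and ∫u*·x²·u dx = 0.0012233, so ⟨x²⟩ = 0.0012233 / 0.0053140.
⟨x²⟩ = 0.23020.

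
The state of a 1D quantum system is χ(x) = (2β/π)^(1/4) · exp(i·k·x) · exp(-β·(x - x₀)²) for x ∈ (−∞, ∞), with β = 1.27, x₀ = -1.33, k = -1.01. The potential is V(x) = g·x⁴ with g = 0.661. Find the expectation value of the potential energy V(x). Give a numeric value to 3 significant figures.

3.53

⟨V⟩ = ∫ V(x)·|χ|² dx.
Gaussian moments (u = x − x₀): ∫u^(2j)·e^(−2βu²) du = (2j−1)!!/(4β)^j · √(π/(2β)), odd powers integrate to 0; here √(π/(2β)) = 1.1121.
⟨V⟩ = 3.5261.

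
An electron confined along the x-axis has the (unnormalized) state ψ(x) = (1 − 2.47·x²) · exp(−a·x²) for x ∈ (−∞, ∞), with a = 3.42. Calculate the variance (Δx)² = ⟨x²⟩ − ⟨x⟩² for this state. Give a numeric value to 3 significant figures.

Compute ⟨x⟩ and ⟨x²⟩ separately, then (Δx)² = ⟨x²⟩ − ⟨x⟩².
Expand each integrand as polynomial × e^(−2ax²) and use ∫x^(2j)·e^(−2ax²) dx = (2j−1)!!/(4a)^j · √(π/(2a)), odd powers → 0; here √(π/(2a)) = 0.67771.
Normalization: ∫|ψ|² dx = 0.49927.
⟨x⟩ = 0.0000 and ⟨x²⟩ = 0.040253.
(Δx)² = 0.040253 − (0.0000)² = 0.040253.

0.0403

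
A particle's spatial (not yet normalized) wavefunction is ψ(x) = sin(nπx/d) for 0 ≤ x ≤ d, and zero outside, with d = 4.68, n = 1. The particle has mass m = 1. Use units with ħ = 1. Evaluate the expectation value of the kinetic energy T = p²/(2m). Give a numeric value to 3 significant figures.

T = −(ħ²/2m) d²/dx², so ⟨T⟩ = −(ħ²/2m) ∫ ψ*·ψ'' dx / ∫|ψ|² dx; with m = 1.
d/dx sin(nπx/d) = (nπ/d)·cos(nπx/d) and d²/dx² sin(nπx/d) = −(nπ/d)²·sin(nπx/d); on 0 ≤ x ≤ d, ∫sin²(nπx/d) dx = d/2 and ∫sin(nπx/d)·cos(nπx/d) dx = 0.
State is unnormalized: ∫|ψ|² dx = 2.3400, and ∫ψ*·(−ħ²/2m · ψ'') dx = 0.52722, so ⟨T⟩ = 0.52722 / 2.3400.
⟨T⟩ = 0.22531.

0.225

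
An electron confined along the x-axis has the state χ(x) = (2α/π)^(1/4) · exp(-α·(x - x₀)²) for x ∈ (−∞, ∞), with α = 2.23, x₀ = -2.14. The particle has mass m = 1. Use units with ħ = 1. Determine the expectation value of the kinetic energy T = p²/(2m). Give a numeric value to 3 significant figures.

T = −(ħ²/2m) d²/dx², so ⟨T⟩ = −(ħ²/2m) ∫ χ*·χ'' dx; with m = 1.
Gaussian moments (u = x − x₀): ∫u^(2j)·e^(−2αu²) du = (2j−1)!!/(4α)^j · √(π/(2α)), odd powers integrate to 0; here √(π/(2α)) = 0.83928. Derivatives: d/dx e^(−αu²) = −2αu·e^(−αu²), d²/dx² e^(−αu²) = (4α²u² − 2α)·e^(−αu²).
⟨T⟩ = 1.1150.

1.12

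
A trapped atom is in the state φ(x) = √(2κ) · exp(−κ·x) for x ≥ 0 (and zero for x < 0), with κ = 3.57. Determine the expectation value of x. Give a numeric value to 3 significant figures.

0.140

⟨x⟩ = ∫ x·|φ|² dx (integrals over the domain).
Every integrand reduces to terms xʲ·e^(−2κx) on [0, ∞); use ∫₀^∞ xʲ·e^(−2κx) dx = j!/(2κ)^(j+1).
⟨x⟩ = 0.14006.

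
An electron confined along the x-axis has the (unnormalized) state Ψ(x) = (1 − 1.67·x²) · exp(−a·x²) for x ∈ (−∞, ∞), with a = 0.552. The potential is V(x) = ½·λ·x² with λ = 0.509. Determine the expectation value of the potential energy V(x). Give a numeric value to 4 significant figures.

0.4830

⟨V⟩ = ∫ V(x)·|Ψ|² dx / ∫|Ψ|² dx.
Expand each integrand as polynomial × e^(−2ax²) and use ∫x^(2j)·e^(−2ax²) dx = (2j−1)!!/(4a)^j · √(π/(2a)), odd powers → 0; here √(π/(2a)) = 1.6869.
State is unnormalized: ∫|Ψ|² dx = 2.0301, and ∫Ψ*·V(x)·Ψ dx = 0.98049, so ⟨V⟩ = 0.98049 / 2.0301.
⟨V⟩ = 0.48297.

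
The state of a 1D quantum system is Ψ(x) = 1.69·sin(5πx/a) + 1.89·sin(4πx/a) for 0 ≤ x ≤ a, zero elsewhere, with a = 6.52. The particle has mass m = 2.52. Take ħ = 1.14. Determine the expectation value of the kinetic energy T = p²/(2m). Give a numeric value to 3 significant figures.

T = −(ħ²/2m) d²/dx², so ⟨T⟩ = −(ħ²/2m) ∫ Ψ*·Ψ'' dx / ∫|Ψ|² dx; with m = 2.52.
d²/dx² sin(jπx/a) = −(jπ/a)²·sin(jπx/a); on 0 ≤ x ≤ a, ∫sin²(jπx/a) dx = a/2 and ∫sin(jπx/a)·sin(lπx/a) dx = 0 for j ≠ l, so only diagonal terms survive in ∫|Ψ|² and ∫Ψ·Ψ″; ∫Ψ·Ψ′ dx = [Ψ²/2] between the walls = 0.
State is unnormalized: ∫|Ψ|² dx = 20.956, and ∫Ψ*·(−ħ²/2m · Ψ'') dx = 25.090, so ⟨T⟩ = 25.090 / 20.956.
⟨T⟩ = 1.1973.

1.20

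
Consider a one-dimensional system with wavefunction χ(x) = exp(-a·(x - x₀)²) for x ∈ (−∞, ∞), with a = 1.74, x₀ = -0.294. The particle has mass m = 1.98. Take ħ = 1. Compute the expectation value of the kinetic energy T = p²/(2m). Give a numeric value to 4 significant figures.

T = −(ħ²/2m) d²/dx², so ⟨T⟩ = −(ħ²/2m) ∫ χ*·χ'' dx / ∫|χ|² dx; with m = 1.98.
Gaussian moments (u = x − x₀): ∫u^(2j)·e^(−2au²) du = (2j−1)!!/(4a)^j · √(π/(2a)), odd powers integrate to 0; here √(π/(2a)) = 0.95013. Derivatives: d/dx e^(−au²) = −2au·e^(−au²), d²/dx² e^(−au²) = (4a²u² − 2a)·e^(−au²).
State is unnormalized: ∫|χ|² dx = 0.95013, and ∫χ*·(−ħ²/2m · χ'') dx = 0.41748, so ⟨T⟩ = 0.41748 / 0.95013.
⟨T⟩ = 0.43939.

0.4394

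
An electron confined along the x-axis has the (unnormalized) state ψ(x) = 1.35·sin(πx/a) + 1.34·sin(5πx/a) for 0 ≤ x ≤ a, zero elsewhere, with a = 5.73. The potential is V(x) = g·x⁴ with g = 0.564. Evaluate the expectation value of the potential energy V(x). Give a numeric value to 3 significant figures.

102.

⟨V⟩ = ∫ V(x)·|ψ|² dx / ∫|ψ|² dx.
On 0 ≤ x ≤ a (j ≠ l): ∫sin²(jπx/a) dx = a/2, ∫sin(jπx/a)·sin(lπx/a) dx = 0; diagonal moments ∫x·sin²(jπx/a) dx = a²/4, ∫x²·sin²(jπx/a) dx = a³·(1/6 − 1/(4j²π²)); cross terms ∫x·sin(jπx/a)·sin(lπx/a) dx = 0 for j + l even and −4jla²/(π²(j² − l²)²) for j + l odd, ∫x²·sin(jπx/a)·sin(lπx/a) dx = (−1)^(j+l)·4jla³/(π²(j² − l²)²); higher powers the same way via product-to-sum and parts.
State is unnormalized: ∫|ψ|² dx = 10.366, and ∫ψ*·V(x)·ψ dx = 1058.9, so ⟨V⟩ = 1058.9 / 10.366.
⟨V⟩ = 102.15.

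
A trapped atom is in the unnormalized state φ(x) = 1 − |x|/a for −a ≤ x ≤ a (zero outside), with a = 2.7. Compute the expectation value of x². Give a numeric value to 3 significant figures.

⟨x²⟩ = ∫ x²·|φ|² dx / ∫|φ|² dx (integrals over the domain).
φ is even, so ∫ over [−a, a] = 2∫₀ᵃ with φ = 1 − x/a there: ∫₀ᵃ (1 − x/a)² dx = a/3, ∫₀ᵃ x²(1 − x/a)² dx = a³/30, ∫₀ᵃ x⁴(1 − x/a)² dx = a⁵/105.
State is unnormalized: ∫|φ|² dx = 1.8000, and ∫φ*·x²·φ dx = 1.3122, so ⟨x²⟩ = 1.3122 / 1.8000.
⟨x²⟩ = 0.72900.

0.729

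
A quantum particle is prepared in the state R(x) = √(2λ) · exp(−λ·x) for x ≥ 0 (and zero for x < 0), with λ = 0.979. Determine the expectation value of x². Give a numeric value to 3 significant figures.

⟨x²⟩ = ∫ x²·|R|² dx (integrals over the domain).
Every integrand reduces to terms xʲ·e^(−2λx) on [0, ∞); use ∫₀^∞ xʲ·e^(−2λx) dx = j!/(2λ)^(j+1).
⟨x²⟩ = 0.52168.

0.522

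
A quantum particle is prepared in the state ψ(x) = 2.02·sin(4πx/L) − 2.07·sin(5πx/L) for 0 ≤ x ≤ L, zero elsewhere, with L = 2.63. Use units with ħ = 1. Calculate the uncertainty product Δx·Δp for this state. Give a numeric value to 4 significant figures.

Δx = √(⟨x²⟩−⟨x⟩²), Δp = √(⟨p²⟩−⟨p⟩²).
On 0 ≤ x ≤ L (j ≠ l): ∫sin²(jπx/L) dx = L/2, ∫sin(jπx/L)·sin(lπx/L) dx = 0; diagonal moments ∫x·sin²(jπx/L) dx = L²/4, ∫x²·sin²(jπx/L) dx = L³·(1/6 − 1/(4j²π²)); cross terms ∫x·sin(jπx/L)·sin(lπx/L) dx = 0 for j + l even and −4jlL²/(π²(j² − l²)²) for j + l odd, ∫x²·sin(jπx/L)·sin(lπx/L) dx = (−1)^(j+l)·4jlL³/(π²(j² − l²)²); higher powers the same way via product-to-sum and parts. d²/dx² sin(jπx/L) = −(jπ/L)²·sin(jπx/L); on 0 ≤ x ≤ L, ∫sin²(jπx/L) dx = L/2 and ∫sin(jπx/L)·sin(lπx/L) dx = 0 for j ≠ l, so only diagonal terms survive in ∫|ψ|² and ∫ψ·ψ″; ∫ψ·ψ′ dx = [ψ²/2] between the walls = 0.
Normalization: ∫|ψ|² dx = 11.000.
⟨x⟩ = 1.8412, ⟨x²⟩ = 3.6717 ⇒ Δx = 0.53070.
⟨p⟩ = 0.0000, ⟨p²⟩ = 29.408 ⇒ Δp = 5.4229.
Δx·Δp = 2.8780.

2.878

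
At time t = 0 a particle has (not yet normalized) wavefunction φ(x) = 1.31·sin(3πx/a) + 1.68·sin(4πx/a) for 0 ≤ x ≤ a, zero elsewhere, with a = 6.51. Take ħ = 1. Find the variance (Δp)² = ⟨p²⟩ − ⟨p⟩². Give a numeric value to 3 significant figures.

Compute ⟨p⟩ and ⟨p²⟩ separately; (Δp)² = ⟨p²⟩ − ⟨p⟩².
d²/dx² sin(jπx/a) = −(jπ/a)²·sin(jπx/a); on 0 ≤ x ≤ a, ∫sin²(jπx/a) dx = a/2 and ∫sin(jπx/a)·sin(lπx/a) dx = 0 for j ≠ l, so only diagonal terms survive in ∫|φ|² and ∫φ·φ″; ∫φ·φ′ dx = [φ²/2] between the walls = 0.
Normalization: ∫|φ|² dx = 14.773.
⟨p⟩ = 0.0000 and ⟨p²⟩ = 3.1097.
(Δp)² = 3.1097 − (0.0000)² = 3.1097.

3.11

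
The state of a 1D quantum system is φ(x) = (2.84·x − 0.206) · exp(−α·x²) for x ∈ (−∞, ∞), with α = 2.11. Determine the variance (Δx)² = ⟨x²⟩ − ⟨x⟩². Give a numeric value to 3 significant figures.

Compute ⟨x⟩ and ⟨x²⟩ separately, then (Δx)² = ⟨x²⟩ − ⟨x⟩².
Expand each integrand as polynomial × e^(−2αx²) and use ∫x^(2j)·e^(−2αx²) dx = (2j−1)!!/(4α)^j · √(π/(2α)), odd powers → 0; here √(π/(2α)) = 0.86282.
Normalization: ∫|φ|² dx = 0.86116.
⟨x⟩ = -0.13890 and ⟨x²⟩ = 0.34537.
(Δx)² = 0.34537 − (-0.13890)² = 0.32608.

0.326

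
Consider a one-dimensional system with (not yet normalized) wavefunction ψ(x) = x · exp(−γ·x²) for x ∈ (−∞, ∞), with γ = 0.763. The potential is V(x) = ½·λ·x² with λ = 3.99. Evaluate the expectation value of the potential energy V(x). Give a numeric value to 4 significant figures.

1.961

⟨V⟩ = ∫ V(x)·|ψ|² dx / ∫|ψ|² dx.
Expand each integrand as polynomial × e^(−2γx²) and use ∫x^(2j)·e^(−2γx²) dx = (2j−1)!!/(4γ)^j · √(π/(2γ)), odd powers → 0; here √(π/(2γ)) = 1.4348.
State is unnormalized: ∫|ψ|² dx = 0.47012, and ∫ψ*·V(x)·ψ dx = 0.92192, so ⟨V⟩ = 0.92192 / 0.47012.
⟨V⟩ = 1.9610.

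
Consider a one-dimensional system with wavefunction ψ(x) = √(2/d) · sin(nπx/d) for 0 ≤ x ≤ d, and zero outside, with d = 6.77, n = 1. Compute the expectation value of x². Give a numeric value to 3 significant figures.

13.0

⟨x²⟩ = ∫ x²·|ψ|² dx (integrals over the domain).
With sin²θ = (1 − cos2θ)/2 on 0 ≤ x ≤ d: ∫sin²(nπx/d) dx = d/2, ∫x·sin²(nπx/d) dx = d²/4, ∫x²·sin²(nπx/d) dx = d³·(1/6 − 1/(4n²π²)); higher powers xᵏ the same way, integrating xᵏ·cos(2nπx/d) by parts.
⟨x²⟩ = 12.956.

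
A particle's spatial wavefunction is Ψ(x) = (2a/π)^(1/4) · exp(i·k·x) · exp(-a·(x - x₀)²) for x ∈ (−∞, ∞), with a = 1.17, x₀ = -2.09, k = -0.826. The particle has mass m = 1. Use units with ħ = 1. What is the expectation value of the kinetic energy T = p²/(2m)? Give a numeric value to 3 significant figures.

T = −(ħ²/2m) d²/dx², so ⟨T⟩ = −(ħ²/2m) ∫ Ψ*·Ψ'' dx; with m = 1.
Gaussian moments (u = x − x₀): ∫u^(2j)·e^(−2au²) du = (2j−1)!!/(4a)^j · √(π/(2a)), odd powers integrate to 0; here √(π/(2a)) = 1.1587. Derivatives: Ψ′ = (ik − 2au)·Ψ, Ψ″ = ((ik − 2au)² − 2a)·Ψ; the odd-in-u pieces drop out.
⟨T⟩ = 0.92614.

0.926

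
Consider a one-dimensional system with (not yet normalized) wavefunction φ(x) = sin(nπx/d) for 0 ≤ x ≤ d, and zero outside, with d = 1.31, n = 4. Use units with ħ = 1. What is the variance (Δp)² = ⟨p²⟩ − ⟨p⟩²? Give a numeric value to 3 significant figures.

Compute ⟨p⟩ and ⟨p²⟩ separately; (Δp)² = ⟨p²⟩ − ⟨p⟩².
d/dx sin(nπx/d) = (nπ/d)·cos(nπx/d) and d²/dx² sin(nπx/d) = −(nπ/d)²·sin(nπx/d); on 0 ≤ x ≤ d, ∫sin²(nπx/d) dx = d/2 and ∫sin(nπx/d)·cos(nπx/d) dx = 0.
Normalization: ∫|φ|² dx = 0.65500.
⟨p⟩ = 0.0000 and ⟨p²⟩ = 92.019.
(Δp)² = 92.019 − (0.0000)² = 92.019.

92.0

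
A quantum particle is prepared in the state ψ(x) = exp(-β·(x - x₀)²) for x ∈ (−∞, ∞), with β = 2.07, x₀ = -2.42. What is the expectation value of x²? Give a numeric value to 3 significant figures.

⟨x²⟩ = ∫ x²·|ψ|² dx / ∫|ψ|² dx (integrals over the domain).
Gaussian moments (u = x − x₀): ∫u^(2j)·e^(−2βu²) du = (2j−1)!!/(4β)^j · √(π/(2β)), odd powers integrate to 0; here √(π/(2β)) = 0.87111.
State is unnormalized: ∫|ψ|² dx = 0.87111, and ∫ψ*·x²·ψ dx = 5.2068, so ⟨x²⟩ = 5.2068 / 0.87111.
⟨x²⟩ = 5.9772.

5.98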